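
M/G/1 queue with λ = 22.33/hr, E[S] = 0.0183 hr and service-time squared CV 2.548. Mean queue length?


ρ = λ·E[S] = 22.33·0.0183 = 0.4086
Lq = ρ²(1+C_s²)/(2(1−ρ)) = 0.1670·(1+2.548)/(2·0.5914)
= 0.1670·3.5480/1.1827 = 0.50093

Final: 0.50093


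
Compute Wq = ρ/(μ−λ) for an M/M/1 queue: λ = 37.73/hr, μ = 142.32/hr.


ρ = 37.73/142.32 = 0.2651
Wq = ρ/(μ−λ) = 0.2651/(142.32 − 37.73) = 0.2651/104.59 = 0.002535 hr

Final: 0.002535 hr


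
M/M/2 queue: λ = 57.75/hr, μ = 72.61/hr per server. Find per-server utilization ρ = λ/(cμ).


ρ = λ/(cμ) = 57.75/(2·72.61) = 57.75/145.22 = 0.3977

Final: 0.3977


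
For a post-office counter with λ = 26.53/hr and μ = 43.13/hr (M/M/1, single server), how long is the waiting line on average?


ρ = 26.53/43.13 = 0.6151
Lq = ρ²/(1−ρ) = 0.3784/0.3849 = 0.9831

Final: 0.9831


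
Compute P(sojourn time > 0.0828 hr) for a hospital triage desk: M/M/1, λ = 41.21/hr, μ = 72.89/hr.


W ~ Exponential(μ−λ) for M/M/1.
μ − λ = 72.89 − 41.21 = 31.6800
P(W > t) = e^{−(μ−λ)t} = e^{−2.6231} = 0.072577

Final: 0.072577


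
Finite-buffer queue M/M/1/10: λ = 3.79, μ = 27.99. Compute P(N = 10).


ρ = λ/μ = 3.79/27.99 = 0.1354
P_K = (1−ρ)ρ^K/(1−ρ^(K+1)) = (0.8646·0.000000002072)/(1 − 2.805e-10)
= 0.000000001791/1.000000 = 0.000000001791

Final: 0.000000001791


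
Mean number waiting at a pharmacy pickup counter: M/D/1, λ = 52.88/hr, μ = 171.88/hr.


ρ = 52.88/171.88 = 0.3077
M/D/1: Lq = ρ²/(2(1−ρ)) = 0.09465/(2·0.6923) = 0.06836

Final: 0.06836


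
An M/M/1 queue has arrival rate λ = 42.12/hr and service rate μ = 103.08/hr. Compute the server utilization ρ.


ρ = λ/μ = 42.12/103.08 = 0.4086

Final: 0.4086


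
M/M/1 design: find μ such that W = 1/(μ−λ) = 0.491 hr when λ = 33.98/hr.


W = 1/(μ−λ) ⇒ μ − λ = 1/W = 1/0.491 = 2.0367
μ = λ + 1/W = 33.98 + 2.0367 = 36.0167 per hr

Final: 36.0167 /hr


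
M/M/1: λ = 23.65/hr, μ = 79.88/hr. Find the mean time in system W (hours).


W = 1/(μ−λ) = 1/(79.88 − 23.65) = 1/56.23 = 0.01778 hr

Final: 0.01778 hr


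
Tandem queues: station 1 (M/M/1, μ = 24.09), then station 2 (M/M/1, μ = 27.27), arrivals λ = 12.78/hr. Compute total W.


Each node sees arrival rate λ = 12.78/hr (tandem ⇒ throughput preserved).
W₁ = 1/(μ₁−λ) = 1/(24.09−12.78) = 0.08842 hr
W₂ = 1/(μ₂−λ) = 1/(27.27−12.78) = 0.06901 hr
W_total = W₁ + W₂ = 0.08842 + 0.06901 = 0.15743 hr

Final: 0.15743 hr


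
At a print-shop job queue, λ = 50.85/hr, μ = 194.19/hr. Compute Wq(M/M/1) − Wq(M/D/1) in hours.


ρ = 50.85/194.19 = 0.2619
Wq(M/M/1) = ρ/(μ−λ) = 0.2619/143.34 = 0.001827 hr
Wq(M/D/1) = ρ/(2(μ−λ)) = 0.0009134 hr
Savings = 0.001827 − 0.0009134 = 0.0009134 hr

Final: 0.0009134 hr


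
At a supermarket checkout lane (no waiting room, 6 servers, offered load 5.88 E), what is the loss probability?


B(c,a) = (a^c/c!) / Σ_{k=0}^{c} a^k/k!
a^6/6! = 57.402586
Σ terms (k=0..6): 1.00000 + 5.88000 + 17.28720 + 33.88291 + 49.80788 + 58.57407 + 57.40259 = 223.834647
B = 57.402586/223.834647 = 0.256451

Final: 0.256451


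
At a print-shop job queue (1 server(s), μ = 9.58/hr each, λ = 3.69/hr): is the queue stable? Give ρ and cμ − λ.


Total capacity cμ = 1·9.58 = 9.58/hr
ρ = λ/(cμ) = 3.69/9.58 = 0.3852
Stable ⇔ ρ < 1: YES
Spare capacity = cμ − λ = 9.58 − 3.69 = 5.89/hr

Final: ρ = 0.3852; stable; margin = 5.89/hr


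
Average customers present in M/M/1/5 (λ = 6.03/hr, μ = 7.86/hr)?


ρ = 6.03/7.86 = 0.7672
L = ρ[1 − (K+1)ρ^K + Kρ^(K+1)] / [(1−ρ)(1−ρ^(K+1))]
Numerator: 0.7672·(1 − 6·0.265750 + 5·0.203877) = 0.325960
Denominator: (0.2328)·(0.796123) = 0.185357
L = 0.325960/0.185357 = 1.7586

Final: 1.7586


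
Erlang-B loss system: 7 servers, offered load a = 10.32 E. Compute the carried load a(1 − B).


B(7,10.32) = 0.423034 (Erlang-B)
Carried load = a(1 − B) = 10.32·(1 − 0.423034) = 10.32·0.576966 = 5.9543 E

Final: 5.9543 Erlangs


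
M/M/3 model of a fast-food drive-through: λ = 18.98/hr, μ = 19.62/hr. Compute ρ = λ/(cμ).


ρ = λ/(cμ) = 18.98/(3·19.62) = 18.98/58.86 = 0.3225

Final: 0.3225


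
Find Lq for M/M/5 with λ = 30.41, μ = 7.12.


a = λ/μ = 4.2711; ρ = a/5 = 0.8542
P₀ = 0.008164
Lq = P₀·a^c·ρ / (c!·(1−ρ)²) = 0.008164·1421.28814·0.8542/(120·0.02125)
= 3.88640

Final: 3.88640


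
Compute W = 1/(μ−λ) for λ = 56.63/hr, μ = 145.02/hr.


W = 1/(μ−λ) = 1/(145.02 − 56.63) = 1/88.39 = 0.01131 hr

Final: 0.01131 hr


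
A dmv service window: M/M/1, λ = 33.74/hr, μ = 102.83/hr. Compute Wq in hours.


ρ = 33.74/102.83 = 0.3281
Wq = ρ/(μ−λ) = 0.3281/(102.83 − 33.74) = 0.3281/69.09 = 0.004749 hr

Final: 0.004749 hr


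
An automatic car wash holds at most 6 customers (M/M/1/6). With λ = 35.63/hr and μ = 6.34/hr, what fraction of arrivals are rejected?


ρ = λ/μ = 35.63/6.34 = 5.6199
P_K = (1−ρ)ρ^K/(1−ρ^(K+1)) = (-4.6199·31503.542128)/(1 − 177045.931551)
= -145542.389423/-177044.931551 = 0.822065

Final: 0.822065


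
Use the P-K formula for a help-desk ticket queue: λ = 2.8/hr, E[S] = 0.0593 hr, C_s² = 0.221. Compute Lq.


ρ = λ·E[S] = 2.8·0.0593 = 0.1660
Lq = ρ²(1+C_s²)/(2(1−ρ)) = 0.02757·(1+0.221)/(2·0.8340)
= 0.02757·1.2210/1.6679 = 0.02018

Final: 0.02018


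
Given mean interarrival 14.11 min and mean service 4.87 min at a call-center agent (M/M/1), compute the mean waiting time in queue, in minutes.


λ = 60/14.11 = 4.2523 /hr
μ = 60/4.87 = 12.3203 /hr
ρ = λ/μ = 4.2523/12.3203 = 0.3451
Wq = ρ/(μ−λ) = 0.3451/(12.3203−4.2523) = 0.04278 hr
In minutes: 0.04278·60 = 2.567 min

Final: 2.567 min


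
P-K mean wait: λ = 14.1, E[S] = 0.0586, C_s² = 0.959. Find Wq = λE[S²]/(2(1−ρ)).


ρ = λ·E[S] = 14.1·0.0586 = 0.8263
E[S²] = E[S]²(1+C_s²) = 0.0586²·(1+0.959) = 0.006727
Wq = λ·E[S²]/(2(1−ρ)) = 14.1·0.006727/(2·0.1737) = 0.27297 hr

Final: 0.27297 hr


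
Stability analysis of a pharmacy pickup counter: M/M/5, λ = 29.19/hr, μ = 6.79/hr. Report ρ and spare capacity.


Total capacity cμ = 5·6.79 = 33.95/hr
ρ = λ/(cμ) = 29.19/33.95 = 0.8598
Stable ⇔ ρ < 1: YES
Spare capacity = cμ − λ = 33.95 − 29.19 = 4.76/hr

Final: ρ = 0.8598; stable; margin = 4.76/hr


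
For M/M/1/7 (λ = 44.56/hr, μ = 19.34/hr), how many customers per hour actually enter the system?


ρ = 2.3040; P_K = (1−ρ)ρ^7/(1−ρ^8) = 0.566692
λ_eff = λ(1 − P_K) = 44.56·(1 − 0.566692) = 44.56·0.433308 = 19.3082 /hr

Final: 19.3082 /hr


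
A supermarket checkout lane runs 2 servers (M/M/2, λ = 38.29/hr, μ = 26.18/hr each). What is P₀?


a = λ/μ = 38.29/26.18 = 1.4626; ρ = a/c = 0.7313
Σ_{k=0}^{1} a^k/k! (terms k=0..1) = 1.00000 + 1.46257 = 2.46257
Tail: a^2/(2!(1−ρ)) = 2.13910/(2·0.2687) = 3.98022
P₀ = 1/(2.46257 + 3.98022) = 1/6.44279 = 0.155212

Final: 0.155212


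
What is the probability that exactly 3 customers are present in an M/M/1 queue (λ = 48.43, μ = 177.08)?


ρ = 48.43/177.08 = 0.2735
P_n = (1−ρ)·ρ^n = (1 − 0.2735)·0.2735^3 = 0.7265·0.020457 = 0.014862

Final: 0.014862


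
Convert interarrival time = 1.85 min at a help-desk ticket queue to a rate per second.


λ = 1/(interarrival time) in consistent units.
1 second = 0.0166667 min, so λ = 0.0166667/1.85 = 0.009009 per second

Final: 0.009009 /sec


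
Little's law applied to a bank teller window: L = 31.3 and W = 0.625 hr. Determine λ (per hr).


λ = L/W = 31.3/0.625 = 50.0800 /hr

Final: 50.0800 /hr


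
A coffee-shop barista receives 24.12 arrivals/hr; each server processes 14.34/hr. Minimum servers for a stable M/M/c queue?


Stability requires cμ > λ ⇔ c > λ/μ.
λ/μ = 24.12/14.34 = 1.6820
Minimum integer c = ⌊1.6820⌋ + 1 = 2
Check: 2·14.34 = 28.68 > 24.12, while 1·14.34 = 14.34 ≤ 24.12

Final: 2 servers


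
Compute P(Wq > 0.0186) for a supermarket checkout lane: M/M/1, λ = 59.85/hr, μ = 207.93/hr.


ρ = 59.85/207.93 = 0.2878
P(Wq > t) = ρ·e^{−(μ−λ)t} = 0.2878·e^{−2.7543}
= 0.2878·0.063654 = 0.018322

Final: 0.018322


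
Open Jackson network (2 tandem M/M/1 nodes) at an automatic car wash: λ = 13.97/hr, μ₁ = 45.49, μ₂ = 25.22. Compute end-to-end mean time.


Each node sees arrival rate λ = 13.97/hr (tandem ⇒ throughput preserved).
W₁ = 1/(μ₁−λ) = 1/(45.49−13.97) = 0.03173 hr
W₂ = 1/(μ₂−λ) = 1/(25.22−13.97) = 0.08889 hr
W_total = W₁ + W₂ = 0.03173 + 0.08889 = 0.12061 hr

Final: 0.12061 hr


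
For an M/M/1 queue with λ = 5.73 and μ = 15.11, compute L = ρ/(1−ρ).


ρ = λ/μ = 5.73/15.11 = 0.3792
L = ρ/(1−ρ) = 0.3792/(1 − 0.3792) = 0.3792/0.6208 = 0.6109

Final: 0.6109


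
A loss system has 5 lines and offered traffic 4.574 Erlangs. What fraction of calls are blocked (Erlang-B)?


B(c,a) = (a^c/c!) / Σ_{k=0}^{c} a^k/k!
a^5/5! = 16.683976
Σ terms (k=0..5): 1.00000 + 4.57400 + 10.46074 + 15.94914 + 18.23784 + 16.68398 = 66.905692
B = 16.683976/66.905692 = 0.249366

Final: 0.249366


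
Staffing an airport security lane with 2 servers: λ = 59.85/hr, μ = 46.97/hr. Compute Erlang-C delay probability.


a = λ/μ = 1.2742; ρ = a/2 = 0.6371
P₀ = 0.221666 (from M/M/c formula)
C(c,a) = [a^c/(c!(1−ρ))]·P₀ = [1.62363/(2·0.3629)]·0.221666
= 2.23708·0.221666 = 0.495883

Final: 0.495883


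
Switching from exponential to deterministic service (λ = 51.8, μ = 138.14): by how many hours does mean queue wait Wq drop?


ρ = 51.8/138.14 = 0.3750
Wq(M/M/1) = ρ/(μ−λ) = 0.3750/86.34 = 0.004343 hr
Wq(M/D/1) = ρ/(2(μ−λ)) = 0.002172 hr
Savings = 0.004343 − 0.002172 = 0.002172 hr

Final: 0.002172 hr


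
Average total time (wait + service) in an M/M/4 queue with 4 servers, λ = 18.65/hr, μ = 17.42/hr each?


a = 1.0706; ρ = 0.2677; P₀ = 0.342117
Lq = P₀·a^c·ρ/(c!(1−ρ)²) = 0.009346
Wq = Lq/λ = 0.009346/18.65 = 0.0005011 hr
W = Wq + 1/μ = 0.0005011 + 0.05741 = 0.05791 hr

Final: 0.05791 hr


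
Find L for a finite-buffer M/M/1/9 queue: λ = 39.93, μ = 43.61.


ρ = 39.93/43.61 = 0.9156
L = ρ[1 − (K+1)ρ^K + Kρ^(K+1)] / [(1−ρ)(1−ρ^(K+1))]
Numerator: 0.9156·(1 − 10·0.452292 + 9·0.414126) = 0.186978
Denominator: (0.08438)·(0.585874) = 0.049439
L = 0.186978/0.049439 = 3.7820

Final: 3.7820


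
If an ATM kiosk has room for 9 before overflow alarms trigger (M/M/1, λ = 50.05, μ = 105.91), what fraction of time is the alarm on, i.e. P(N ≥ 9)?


ρ = 50.05/105.91 = 0.4726
P(N ≥ n) = ρ^n = 0.4726^9 = 0.001175

Final: 0.001175


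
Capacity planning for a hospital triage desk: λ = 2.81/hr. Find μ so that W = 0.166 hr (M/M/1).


W = 1/(μ−λ) ⇒ μ − λ = 1/W = 1/0.166 = 6.0241
μ = λ + 1/W = 2.81 + 6.0241 = 8.8341 per hr

Final: 8.8341 /hr


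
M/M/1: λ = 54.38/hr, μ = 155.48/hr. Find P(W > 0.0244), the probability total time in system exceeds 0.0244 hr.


W ~ Exponential(μ−λ) for M/M/1.
μ − λ = 155.48 − 54.38 = 101.1000
P(W > t) = e^{−(μ−λ)t} = e^{−2.4668} = 0.084853

Final: 0.084853


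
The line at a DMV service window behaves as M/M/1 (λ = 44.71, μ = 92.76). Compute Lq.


ρ = 44.71/92.76 = 0.4820
Lq = ρ²/(1−ρ) = 0.2323/0.5180 = 0.4485

Final: 0.4485


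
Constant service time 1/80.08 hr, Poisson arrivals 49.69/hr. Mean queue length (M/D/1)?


ρ = 49.69/80.08 = 0.6205
M/D/1: Lq = ρ²/(2(1−ρ)) = 0.3850/(2·0.3795) = 0.50729

Final: 0.50729


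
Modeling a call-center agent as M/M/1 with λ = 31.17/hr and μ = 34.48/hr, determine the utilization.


ρ = λ/μ = 31.17/34.48 = 0.9040

Final: 0.9040


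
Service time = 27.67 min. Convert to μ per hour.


μ = 1/(service time) in consistent units.
1 hour = 60 min, so μ = 60/27.67 = 2.1684 per hour

Final: 2.1684 /hr


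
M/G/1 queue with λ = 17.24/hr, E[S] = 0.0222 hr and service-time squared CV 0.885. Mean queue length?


ρ = λ·E[S] = 17.24·0.0222 = 0.3827
Lq = ρ²(1+C_s²)/(2(1−ρ)) = 0.1465·(1+0.885)/(2·0.6173)
= 0.1465·1.8850/1.2345 = 0.22366

Final: 0.22366


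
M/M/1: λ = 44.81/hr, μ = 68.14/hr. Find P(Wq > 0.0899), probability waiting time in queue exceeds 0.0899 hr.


ρ = 44.81/68.14 = 0.6576
P(Wq > t) = ρ·e^{−(μ−λ)t} = 0.6576·e^{−2.0974}
= 0.6576·0.122779 = 0.080742

Final: 0.080742


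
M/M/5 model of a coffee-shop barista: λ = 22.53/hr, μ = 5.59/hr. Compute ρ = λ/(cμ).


ρ = λ/(cμ) = 22.53/(5·5.59) = 22.53/27.95 = 0.8061

Final: 0.8061


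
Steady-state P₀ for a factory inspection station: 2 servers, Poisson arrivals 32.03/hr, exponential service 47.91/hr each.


a = λ/μ = 32.03/47.91 = 0.6685; ρ = a/c = 0.3343
Σ_{k=0}^{1} a^k/k! (terms k=0..1) = 1.00000 + 0.66855 = 1.66855
Tail: a^2/(2!(1−ρ)) = 0.44695/(2·0.6657) = 0.33569
P₀ = 1/(1.66855 + 0.33569) = 1/2.00423 = 0.498944

Final: 0.498944


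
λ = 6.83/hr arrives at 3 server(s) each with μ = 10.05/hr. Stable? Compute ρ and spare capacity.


Total capacity cμ = 3·10.05 = 30.15/hr
ρ = λ/(cμ) = 6.83/30.15 = 0.2265
Stable ⇔ ρ < 1: YES
Spare capacity = cμ − λ = 30.15 − 6.83 = 23.32/hr

Final: ρ = 0.2265; stable; margin = 23.32/hr


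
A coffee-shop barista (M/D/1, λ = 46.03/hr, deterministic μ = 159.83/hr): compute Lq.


ρ = 46.03/159.83 = 0.2880
M/D/1: Lq = ρ²/(2(1−ρ)) = 0.08294/(2·0.7120) = 0.05824

Final: 0.05824


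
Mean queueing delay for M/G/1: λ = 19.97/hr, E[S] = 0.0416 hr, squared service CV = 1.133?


ρ = λ·E[S] = 19.97·0.0416 = 0.8308
E[S²] = E[S]²(1+C_s²) = 0.0416²·(1+1.133) = 0.003691
Wq = λ·E[S²]/(2(1−ρ)) = 19.97·0.003691/(2·0.1692) = 0.21777 hr

Final: 0.21777 hr


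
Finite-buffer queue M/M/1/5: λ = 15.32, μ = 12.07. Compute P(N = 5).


ρ = λ/μ = 15.32/12.07 = 1.2693
P_K = (1−ρ)ρ^K/(1−ρ^(K+1)) = (-0.2693·3.294257)/(1 − 4.181277)
= -0.887020/-3.181277 = 0.278825

Final: 0.278825


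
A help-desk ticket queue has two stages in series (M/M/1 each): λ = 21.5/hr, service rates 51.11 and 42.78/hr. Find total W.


Each node sees arrival rate λ = 21.5/hr (tandem ⇒ throughput preserved).
W₁ = 1/(μ₁−λ) = 1/(51.11−21.5) = 0.03377 hr
W₂ = 1/(μ₂−λ) = 1/(42.78−21.5) = 0.04699 hr
W_total = W₁ + W₂ = 0.03377 + 0.04699 = 0.08076 hr

Final: 0.08076 hr


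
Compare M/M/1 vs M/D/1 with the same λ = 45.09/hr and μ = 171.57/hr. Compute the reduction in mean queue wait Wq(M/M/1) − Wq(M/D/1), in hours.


ρ = 45.09/171.57 = 0.2628
Wq(M/M/1) = ρ/(μ−λ) = 0.2628/126.48 = 0.002078 hr
Wq(M/D/1) = ρ/(2(μ−λ)) = 0.001039 hr
Savings = 0.002078 − 0.001039 = 0.001039 hr

Final: 0.001039 hr


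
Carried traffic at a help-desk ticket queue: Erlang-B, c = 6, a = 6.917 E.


B(6,6.917) = 0.326119 (Erlang-B)
Carried load = a(1 − B) = 6.917·(1 − 0.326119) = 6.917·0.673881 = 4.6612 E

Final: 4.6612 Erlangs


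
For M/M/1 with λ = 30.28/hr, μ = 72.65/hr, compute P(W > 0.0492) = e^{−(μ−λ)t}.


W ~ Exponential(μ−λ) for M/M/1.
μ − λ = 72.65 − 30.28 = 42.3700
P(W > t) = e^{−(μ−λ)t} = e^{−2.0846} = 0.124356

Final: 0.124356


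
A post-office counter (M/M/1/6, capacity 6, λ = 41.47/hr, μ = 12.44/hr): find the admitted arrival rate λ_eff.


ρ = 3.3336; P_K = (1−ρ)ρ^6/(1−ρ^7) = 0.700177
λ_eff = λ(1 − P_K) = 41.47·(1 − 0.700177) = 41.47·0.299823 = 12.4337 /hr

Final: 12.4337 /hr


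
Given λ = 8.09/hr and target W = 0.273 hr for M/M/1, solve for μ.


W = 1/(μ−λ) ⇒ μ − λ = 1/W = 1/0.273 = 3.6630
μ = λ + 1/W = 8.09 + 3.6630 = 11.7530 per hr

Final: 11.7530 /hr


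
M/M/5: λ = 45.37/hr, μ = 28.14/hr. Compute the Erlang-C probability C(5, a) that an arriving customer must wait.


a = λ/μ = 1.6123; ρ = a/5 = 0.3225
P₀ = 0.198960 (from M/M/c formula)
C(c,a) = [a^c/(c!(1−ρ))]·P₀ = [10.89490/(120·0.6775)]·0.198960
= 0.13400·0.198960 = 0.026661

Final: 0.026661


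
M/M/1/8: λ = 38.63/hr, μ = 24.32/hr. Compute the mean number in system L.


ρ = 38.63/24.32 = 1.5884
L = ρ[1 − (K+1)ρ^K + Kρ^(K+1)] / [(1−ρ)(1−ρ^(K+1))]
Numerator: 1.5884·(1 − 9·40.521835 + 8·64.365069) = 240.204959
Denominator: (-0.5884)·(-63.365069) = 37.284298
L = 240.204959/37.284298 = 6.4425

Final: 6.4425


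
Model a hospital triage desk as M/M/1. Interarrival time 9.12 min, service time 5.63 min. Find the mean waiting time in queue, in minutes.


λ = 60/9.12 = 6.5789 /hr
μ = 60/5.63 = 10.6572 /hr
ρ = λ/μ = 6.5789/10.6572 = 0.6173
Wq = ρ/(μ−λ) = 0.6173/(10.6572−6.5789) = 0.15137 hr
In minutes: 0.15137·60 = 9.082 min

Final: 9.082 min


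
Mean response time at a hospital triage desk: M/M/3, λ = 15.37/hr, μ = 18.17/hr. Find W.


a = 0.8459; ρ = 0.2820; P₀ = 0.426591
Lq = P₀·a^c·ρ/(c!(1−ρ)²) = 0.02354
Wq = Lq/λ = 0.02354/15.37 = 0.001531 hr
W = Wq + 1/μ = 0.001531 + 0.05504 = 0.05657 hr

Final: 0.05657 hr


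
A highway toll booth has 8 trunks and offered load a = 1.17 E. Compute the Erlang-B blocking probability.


B(c,a) = (a^c/c!) / Σ_{k=0}^{c} a^k/k!
a^8/8! = 0.00008709
Σ terms (k=0..8): 1.00000 + 1.17000 + 0.68445 + 0.26694 + 0.07808 + 0.01827 + 0.003563 + 0.0005955 + 0.00008709 = 3.221980
B = 0.00008709/3.221980 = 0.00002703

Final: 0.00002703


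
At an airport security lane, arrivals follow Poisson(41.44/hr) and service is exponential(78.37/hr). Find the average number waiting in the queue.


ρ = 41.44/78.37 = 0.5288
Lq = ρ²/(1−ρ) = 0.2796/0.4712 = 0.5933

Final: 0.5933


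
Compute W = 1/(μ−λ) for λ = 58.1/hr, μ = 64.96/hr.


W = 1/(μ−λ) = 1/(64.96 − 58.1) = 1/6.86 = 0.1458 hr

Final: 0.1458 hr


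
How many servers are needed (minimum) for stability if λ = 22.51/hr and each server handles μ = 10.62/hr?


Stability requires cμ > λ ⇔ c > λ/μ.
λ/μ = 22.51/10.62 = 2.1196
Minimum integer c = ⌊2.1196⌋ + 1 = 3
Check: 3·10.62 = 31.86 > 22.51, while 2·10.62 = 21.24 ≤ 22.51

Final: 3 servers


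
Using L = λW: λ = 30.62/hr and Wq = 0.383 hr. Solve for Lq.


Lq = λWq = 30.62·0.383 = 11.7275

Final: 11.7275


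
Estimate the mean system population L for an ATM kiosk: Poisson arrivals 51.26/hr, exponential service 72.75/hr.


ρ = λ/μ = 51.26/72.75 = 0.7046
L = ρ/(1−ρ) = 0.7046/(1 − 0.7046) = 0.7046/0.2954 = 2.3853

Final: 2.3853


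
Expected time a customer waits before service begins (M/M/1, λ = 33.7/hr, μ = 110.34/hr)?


ρ = 33.7/110.34 = 0.3054
Wq = ρ/(μ−λ) = 0.3054/(110.34 − 33.7) = 0.3054/76.64 = 0.003985 hr

Final: 0.003985 hr


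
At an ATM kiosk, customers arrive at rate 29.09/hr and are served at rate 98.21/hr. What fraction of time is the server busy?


ρ = λ/μ = 29.09/98.21 = 0.2962

Final: 0.2962


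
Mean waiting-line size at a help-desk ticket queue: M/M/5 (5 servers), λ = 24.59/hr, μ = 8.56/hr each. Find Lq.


a = λ/μ = 2.8727; ρ = a/5 = 0.5745
P₀ = 0.053709
Lq = P₀·a^c·ρ / (c!·(1−ρ)²) = 0.053709·195.62476·0.5745/(120·0.18102)
= 0.27789

Final: 0.27789


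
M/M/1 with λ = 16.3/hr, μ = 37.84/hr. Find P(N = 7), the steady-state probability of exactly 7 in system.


ρ = 16.3/37.84 = 0.4308
P_n = (1−ρ)·ρ^n = (1 − 0.4308)·0.4308^7 = 0.5692·0.002752 = 0.001567

Final: 0.001567


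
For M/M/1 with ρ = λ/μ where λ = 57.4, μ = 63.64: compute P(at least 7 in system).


ρ = 57.4/63.64 = 0.9019
P(N ≥ n) = ρ^n = 0.9019^7 = 0.485593

Final: 0.485593


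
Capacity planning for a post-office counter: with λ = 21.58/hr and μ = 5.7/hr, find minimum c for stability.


Stability requires cμ > λ ⇔ c > λ/μ.
λ/μ = 21.58/5.7 = 3.7860
Minimum integer c = ⌊3.7860⌋ + 1 = 4
Check: 4·5.7 = 22.80 > 21.58, while 3·5.7 = 17.10 ≤ 21.58

Final: 4 servers


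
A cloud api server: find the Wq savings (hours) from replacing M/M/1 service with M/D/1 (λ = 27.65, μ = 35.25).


ρ = 27.65/35.25 = 0.7844
Wq(M/M/1) = ρ/(μ−λ) = 0.7844/7.60 = 0.10321 hr
Wq(M/D/1) = ρ/(2(μ−λ)) = 0.05161 hr
Savings = 0.10321 − 0.05161 = 0.05161 hr

Final: 0.05161 hr


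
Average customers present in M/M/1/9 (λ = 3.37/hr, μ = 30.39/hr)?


ρ = 3.37/30.39 = 0.1109
L = ρ[1 − (K+1)ρ^K + Kρ^(K+1)] / [(1−ρ)(1−ρ^(K+1))]
Numerator: 0.1109·(1 − 10·0.000000002536 + 9·2.812e-10) = 0.110892
Denominator: (0.8891)·(1.000000) = 0.889108
L = 0.110892/0.889108 = 0.1247

Final: 0.1247


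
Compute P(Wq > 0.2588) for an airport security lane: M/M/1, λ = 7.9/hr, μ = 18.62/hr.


ρ = 7.9/18.62 = 0.4243
P(Wq > t) = ρ·e^{−(μ−λ)t} = 0.4243·e^{−2.7743}
= 0.4243·0.062391 = 0.026471

Final: 0.026471


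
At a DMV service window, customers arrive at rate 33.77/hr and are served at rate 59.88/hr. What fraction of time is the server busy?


ρ = λ/μ = 33.77/59.88 = 0.5640

Final: 0.5640


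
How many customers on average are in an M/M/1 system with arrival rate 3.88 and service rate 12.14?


ρ = λ/μ = 3.88/12.14 = 0.3196
L = ρ/(1−ρ) = 0.3196/(1 − 0.3196) = 0.3196/0.6804 = 0.4697

Final: 0.4697


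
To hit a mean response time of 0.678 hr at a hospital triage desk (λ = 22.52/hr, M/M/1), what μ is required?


W = 1/(μ−λ) ⇒ μ − λ = 1/W = 1/0.678 = 1.4749
μ = λ + 1/W = 22.52 + 1.4749 = 23.9949 per hr

Final: 23.9949 /hr


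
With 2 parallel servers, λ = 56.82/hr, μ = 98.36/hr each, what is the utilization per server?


ρ = λ/(cμ) = 56.82/(2·98.36) = 56.82/196.72 = 0.2888

Final: 0.2888


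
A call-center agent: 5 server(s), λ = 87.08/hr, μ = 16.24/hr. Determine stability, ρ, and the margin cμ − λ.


Total capacity cμ = 5·16.24 = 81.20/hr
ρ = λ/(cμ) = 87.08/81.20 = 1.0724
Stable ⇔ ρ < 1: NO
Spare capacity = cμ − λ = 81.20 − 87.08 = -5.88/hr

Final: ρ = 1.0724; unstable; margin = -5.88/hr


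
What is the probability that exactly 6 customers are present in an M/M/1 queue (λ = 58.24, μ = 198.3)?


ρ = 58.24/198.3 = 0.2937
P_n = (1−ρ)·ρ^n = (1 − 0.2937)·0.2937^6 = 0.7063·0.0006418 = 0.0004533

Final: 0.0004533


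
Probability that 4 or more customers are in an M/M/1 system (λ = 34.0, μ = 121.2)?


ρ = 34.0/121.2 = 0.2805
P(N ≥ n) = ρ^n = 0.2805^4 = 0.006193

Final: 0.006193


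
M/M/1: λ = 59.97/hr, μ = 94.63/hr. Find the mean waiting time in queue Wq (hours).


ρ = 59.97/94.63 = 0.6337
Wq = ρ/(μ−λ) = 0.6337/(94.63 − 59.97) = 0.6337/34.66 = 0.01828 hr

Final: 0.01828 hr


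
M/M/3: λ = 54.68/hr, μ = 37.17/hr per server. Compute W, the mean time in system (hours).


a = 1.4711; ρ = 0.4904; P₀ = 0.217665
Lq = P₀·a^c·ρ/(c!(1−ρ)²) = 0.21804
Wq = Lq/λ = 0.21804/54.68 = 0.003988 hr
W = Wq + 1/μ = 0.003988 + 0.02690 = 0.03089 hr

Final: 0.03089 hr


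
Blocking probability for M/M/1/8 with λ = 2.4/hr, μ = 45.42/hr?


ρ = λ/μ = 2.4/45.42 = 0.05284
P_K = (1−ρ)ρ^K/(1−ρ^(K+1)) = (0.9472·6.077e-11)/(1 − 3.211e-12)
= 5.756e-11/1.000000 = 5.756e-11

Final: 5.756e-11


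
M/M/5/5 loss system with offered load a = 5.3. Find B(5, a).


B(c,a) = (a^c/c!) / Σ_{k=0}^{c} a^k/k!
a^5/5! = 34.849624
Σ terms (k=0..5): 1.00000 + 5.30000 + 14.04500 + 24.81283 + 32.87700 + 34.84962 = 112.884462
B = 34.849624/112.884462 = 0.308719

Final: 0.308719


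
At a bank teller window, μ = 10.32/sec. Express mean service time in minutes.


Mean service time = 1/μ = 1/10.32 second = 0.09690 second
In minutes: 0.09690 × 0.0166667 = 0.001615 min

Final: 0.001615 min


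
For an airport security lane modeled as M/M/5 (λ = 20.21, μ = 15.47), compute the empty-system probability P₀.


a = λ/μ = 20.21/15.47 = 1.3064; ρ = a/c = 0.2613
Σ_{k=0}^{4} a^k/k! (terms k=0..4) = 1.00000 + 1.30640 + 0.85334 + 0.37160 + 0.12136 = 3.65270
Tail: a^5/(5!(1−ρ)) = 3.80522/(120·0.7387) = 0.04293
P₀ = 1/(3.65270 + 0.04293) = 1/3.69563 = 0.270590

Final: 0.270590


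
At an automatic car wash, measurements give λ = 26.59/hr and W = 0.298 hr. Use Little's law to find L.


L = λW = 26.59·0.298 = 7.9238

Final: 7.9238


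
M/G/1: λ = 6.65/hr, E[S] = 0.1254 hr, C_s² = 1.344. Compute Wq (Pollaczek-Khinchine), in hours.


ρ = λ·E[S] = 6.65·0.1254 = 0.8339
E[S²] = E[S]²(1+C_s²) = 0.1254²·(1+1.344) = 0.036860
Wq = λ·E[S²]/(2(1−ρ)) = 6.65·0.036860/(2·0.1661) = 0.73791 hr

Final: 0.73791 hr


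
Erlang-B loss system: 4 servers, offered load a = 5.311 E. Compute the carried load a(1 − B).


B(4,5.311) = 0.422127 (Erlang-B)
Carried load = a(1 − B) = 5.311·(1 − 0.422127) = 5.311·0.577873 = 3.0691 E

Final: 3.0691 Erlangs


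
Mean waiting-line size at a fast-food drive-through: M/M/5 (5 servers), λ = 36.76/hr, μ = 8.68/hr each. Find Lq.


a = λ/μ = 4.2350; ρ = a/5 = 0.8470
P₀ = 0.008736
Lq = P₀·a^c·ρ / (c!·(1−ρ)²) = 0.008736·1362.31923·0.8470/(120·0.02341)
= 3.58874

Final: 3.58874


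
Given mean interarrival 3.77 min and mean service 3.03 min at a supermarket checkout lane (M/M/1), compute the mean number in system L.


λ = 60/3.77 = 15.9151 /hr
μ = 60/3.03 = 19.8020 /hr
ρ = λ/μ = 15.9151/19.8020 = 0.8037
L = ρ/(1−ρ) = 0.8037/0.1963 = 4.0946

Final: 4.0946


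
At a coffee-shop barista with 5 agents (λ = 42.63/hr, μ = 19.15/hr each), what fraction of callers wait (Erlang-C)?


a = λ/μ = 2.2261; ρ = a/5 = 0.4452
P₀ = 0.106531 (from M/M/c formula)
C(c,a) = [a^c/(c!(1−ρ))]·P₀ = [54.66795/(120·0.5548)]·0.106531
= 0.82117·0.106531 = 0.087480

Final: 0.087480


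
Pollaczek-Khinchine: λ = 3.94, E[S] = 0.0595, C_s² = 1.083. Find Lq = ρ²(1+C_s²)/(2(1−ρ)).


ρ = λ·E[S] = 3.94·0.0595 = 0.2344
Lq = ρ²(1+C_s²)/(2(1−ρ)) = 0.05496·(1+1.083)/(2·0.7656)
= 0.05496·2.0830/1.5311 = 0.07477

Final: 0.07477


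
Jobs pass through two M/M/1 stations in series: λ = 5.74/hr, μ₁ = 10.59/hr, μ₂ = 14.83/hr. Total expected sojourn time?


Each node sees arrival rate λ = 5.74/hr (tandem ⇒ throughput preserved).
W₁ = 1/(μ₁−λ) = 1/(10.59−5.74) = 0.20619 hr
W₂ = 1/(μ₂−λ) = 1/(14.83−5.74) = 0.11001 hr
W_total = W₁ + W₂ = 0.20619 + 0.11001 = 0.31620 hr

Final: 0.31620 hr


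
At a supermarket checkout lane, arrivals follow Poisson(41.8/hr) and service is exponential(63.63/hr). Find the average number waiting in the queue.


ρ = 41.8/63.63 = 0.6569
Lq = ρ²/(1−ρ) = 0.4315/0.3431 = 1.2579

Final: 1.2579


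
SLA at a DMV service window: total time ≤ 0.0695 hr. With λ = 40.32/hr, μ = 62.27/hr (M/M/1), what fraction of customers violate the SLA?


W ~ Exponential(μ−λ) for M/M/1.
μ − λ = 62.27 − 40.32 = 21.9500
P(W > t) = e^{−(μ−λ)t} = e^{−1.5255} = 0.217507

Final: 0.217507


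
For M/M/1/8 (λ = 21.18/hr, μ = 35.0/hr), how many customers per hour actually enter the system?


ρ = 0.6051; P_K = (1−ρ)ρ^8/(1−ρ^9) = 0.007179
λ_eff = λ(1 − P_K) = 21.18·(1 − 0.007179) = 21.18·0.992821 = 21.0280 /hr

Final: 21.0280 /hr


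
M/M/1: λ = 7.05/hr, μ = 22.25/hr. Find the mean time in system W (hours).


W = 1/(μ−λ) = 1/(22.25 − 7.05) = 1/15.20 = 0.06579 hr

Final: 0.06579 hr


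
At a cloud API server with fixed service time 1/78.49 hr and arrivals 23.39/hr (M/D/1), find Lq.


ρ = 23.39/78.49 = 0.2980
M/D/1: Lq = ρ²/(2(1−ρ)) = 0.08880/(2·0.7020) = 0.06325

Final: 0.06325


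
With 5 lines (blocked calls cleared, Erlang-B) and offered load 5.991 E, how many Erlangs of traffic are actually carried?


B(5,5.991) = 0.359772 (Erlang-B)
Carried load = a(1 − B) = 5.991·(1 − 0.359772) = 5.991·0.640228 = 3.8356 E

Final: 3.8356 Erlangs


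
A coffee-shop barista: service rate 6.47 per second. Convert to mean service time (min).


Mean service time = 1/μ = 1/6.47 second = 0.15456 second
In minutes: 0.15456 × 0.0166667 = 0.002576 min

Final: 0.002576 min


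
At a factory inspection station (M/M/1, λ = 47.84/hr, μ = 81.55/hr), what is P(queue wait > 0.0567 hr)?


ρ = 47.84/81.55 = 0.5866
P(Wq > t) = ρ·e^{−(μ−λ)t} = 0.5866·e^{−1.9114}
= 0.5866·0.147880 = 0.086751

Final: 0.086751


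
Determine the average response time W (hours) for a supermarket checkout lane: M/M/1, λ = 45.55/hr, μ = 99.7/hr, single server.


W = 1/(μ−λ) = 1/(99.7 − 45.55) = 1/54.15 = 0.01847 hr

Final: 0.01847 hr


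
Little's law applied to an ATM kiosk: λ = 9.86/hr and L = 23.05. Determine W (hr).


W = L/λ = 23.05/9.86 = 2.3377 hr

Final: 2.3377 hr


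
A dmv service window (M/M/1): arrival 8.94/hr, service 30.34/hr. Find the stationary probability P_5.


ρ = 8.94/30.34 = 0.2947
P_n = (1−ρ)·ρ^n = (1 − 0.2947)·0.2947^5 = 0.7053·0.002221 = 0.001567

Final: 0.001567


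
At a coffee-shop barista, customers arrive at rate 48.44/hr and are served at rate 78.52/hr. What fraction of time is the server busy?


ρ = λ/μ = 48.44/78.52 = 0.6169

Final: 0.6169


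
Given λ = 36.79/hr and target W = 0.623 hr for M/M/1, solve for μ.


W = 1/(μ−λ) ⇒ μ − λ = 1/W = 1/0.623 = 1.6051
μ = λ + 1/W = 36.79 + 1.6051 = 38.3951 per hr

Final: 38.3951 /hr


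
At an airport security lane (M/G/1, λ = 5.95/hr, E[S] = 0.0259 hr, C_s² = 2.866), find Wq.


ρ = λ·E[S] = 5.95·0.0259 = 0.1541
E[S²] = E[S]²(1+C_s²) = 0.0259²·(1+2.866) = 0.002593
Wq = λ·E[S²]/(2(1−ρ)) = 5.95·0.002593/(2·0.8459) = 0.009121 hr

Final: 0.009121 hr


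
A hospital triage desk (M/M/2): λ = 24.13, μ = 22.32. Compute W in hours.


a = 1.0811; ρ = 0.5405; P₀ = 0.298241
Lq = P₀·a^c·ρ/(c!(1−ρ)²) = 0.44629
Wq = Lq/λ = 0.44629/24.13 = 0.01850 hr
W = Wq + 1/μ = 0.01850 + 0.04480 = 0.06330 hr

Final: 0.06330 hr


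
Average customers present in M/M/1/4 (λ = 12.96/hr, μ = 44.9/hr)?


ρ = 12.96/44.9 = 0.2886
L = ρ[1 − (K+1)ρ^K + Kρ^(K+1)] / [(1−ρ)(1−ρ^(K+1))]
Numerator: 0.2886·(1 − 5·0.006941 + 4·0.002004) = 0.280937
Denominator: (0.7114)·(0.997996) = 0.709933
L = 0.280937/0.709933 = 0.3957

Final: 0.3957


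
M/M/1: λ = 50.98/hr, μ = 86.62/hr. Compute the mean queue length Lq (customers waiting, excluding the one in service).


ρ = 50.98/86.62 = 0.5885
Lq = ρ²/(1−ρ) = 0.3464/0.4115 = 0.8419

Final: 0.8419


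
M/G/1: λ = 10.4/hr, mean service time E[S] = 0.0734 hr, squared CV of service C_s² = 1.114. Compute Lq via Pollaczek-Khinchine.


ρ = λ·E[S] = 10.4·0.0734 = 0.7634
Lq = ρ²(1+C_s²)/(2(1−ρ)) = 0.5827·(1+1.114)/(2·0.2366)
= 0.5827·2.1140/0.4733 = 2.60283

Final: 2.60283


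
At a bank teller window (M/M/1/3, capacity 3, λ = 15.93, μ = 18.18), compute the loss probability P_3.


ρ = λ/μ = 15.93/18.18 = 0.8762
P_K = (1−ρ)ρ^K/(1−ρ^(K+1)) = (0.1238·0.672769)/(1 − 0.589505)
= 0.083263/0.410495 = 0.202837

Final: 0.202837


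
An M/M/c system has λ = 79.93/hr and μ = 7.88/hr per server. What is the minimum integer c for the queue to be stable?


Stability requires cμ > λ ⇔ c > λ/μ.
λ/μ = 79.93/7.88 = 10.1434
Minimum integer c = ⌊10.1434⌋ + 1 = 11
Check: 11·7.88 = 86.68 > 79.93, while 10·7.88 = 78.80 ≤ 79.93

Final: 11 servers


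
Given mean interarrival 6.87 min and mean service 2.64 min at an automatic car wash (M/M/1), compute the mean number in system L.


λ = 60/6.87 = 8.7336 /hr
μ = 60/2.64 = 22.7273 /hr
ρ = λ/μ = 8.7336/22.7273 = 0.3843
L = ρ/(1−ρ) = 0.3843/0.6157 = 0.6241

Final: 0.6241


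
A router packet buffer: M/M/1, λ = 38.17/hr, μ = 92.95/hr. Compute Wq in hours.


ρ = 38.17/92.95 = 0.4107
Wq = ρ/(μ−λ) = 0.4107/(92.95 − 38.17) = 0.4107/54.78 = 0.007496 hr

Final: 0.007496 hr


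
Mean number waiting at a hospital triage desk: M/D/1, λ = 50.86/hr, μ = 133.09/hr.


ρ = 50.86/133.09 = 0.3821
M/D/1: Lq = ρ²/(2(1−ρ)) = 0.1460/(2·0.6179) = 0.11818

Final: 0.11818


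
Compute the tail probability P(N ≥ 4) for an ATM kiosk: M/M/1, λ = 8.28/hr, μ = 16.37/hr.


ρ = 8.28/16.37 = 0.5058
P(N ≥ n) = ρ^n = 0.5058^4 = 0.065453

Final: 0.065453


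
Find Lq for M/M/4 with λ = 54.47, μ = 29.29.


a = λ/μ = 1.8597; ρ = a/4 = 0.4649
P₀ = 0.151695
Lq = P₀·a^c·ρ / (c!·(1−ρ)²) = 0.151695·11.96057·0.4649/(24·0.28631)
= 0.12276

Final: 0.12276


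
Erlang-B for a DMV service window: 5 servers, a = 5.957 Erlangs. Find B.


B(c,a) = (a^c/c!) / Σ_{k=0}^{c} a^k/k!
a^5/5! = 62.511044
Σ terms (k=0..5): 1.00000 + 5.95700 + 17.74292 + 35.23153 + 52.46856 + 62.51104 = 174.911064
B = 62.511044/174.911064 = 0.357388

Final: 0.357388


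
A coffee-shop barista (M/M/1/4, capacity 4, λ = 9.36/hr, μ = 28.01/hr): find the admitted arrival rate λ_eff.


ρ = 0.3342; P_K = (1−ρ)ρ^4/(1−ρ^5) = 0.008337
λ_eff = λ(1 − P_K) = 9.36·(1 − 0.008337) = 9.36·0.991663 = 9.2820 /hr

Final: 9.2820 /hr


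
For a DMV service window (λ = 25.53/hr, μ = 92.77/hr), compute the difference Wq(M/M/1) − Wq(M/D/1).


ρ = 25.53/92.77 = 0.2752
Wq(M/M/1) = ρ/(μ−λ) = 0.2752/67.24 = 0.004093 hr
Wq(M/D/1) = ρ/(2(μ−λ)) = 0.002046 hr
Savings = 0.004093 − 0.002046 = 0.002046 hr

Final: 0.002046 hr


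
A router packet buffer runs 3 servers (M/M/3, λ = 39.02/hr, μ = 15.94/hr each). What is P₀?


a = λ/μ = 39.02/15.94 = 2.4479; ρ = a/c = 0.8160
Σ_{k=0}^{2} a^k/k! (terms k=0..2) = 1.00000 + 2.44793 + 2.99618 = 6.44411
Tail: a^3/(3!(1−ρ)) = 14.66888/(6·0.1840) = 13.28533
P₀ = 1/(6.44411 + 13.28533) = 1/19.72944 = 0.050686

Final: 0.050686


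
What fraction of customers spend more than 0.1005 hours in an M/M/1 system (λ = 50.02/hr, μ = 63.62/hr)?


W ~ Exponential(μ−λ) for M/M/1.
μ − λ = 63.62 − 50.02 = 13.6000
P(W > t) = e^{−(μ−λ)t} = e^{−1.3668} = 0.254921

Final: 0.254921


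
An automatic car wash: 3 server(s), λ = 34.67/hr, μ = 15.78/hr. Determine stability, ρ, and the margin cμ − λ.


Total capacity cμ = 3·15.78 = 47.34/hr
ρ = λ/(cμ) = 34.67/47.34 = 0.7324
Stable ⇔ ρ < 1: YES
Spare capacity = cμ − λ = 47.34 − 34.67 = 12.67/hr

Final: ρ = 0.7324; stable; margin = 12.67/hr


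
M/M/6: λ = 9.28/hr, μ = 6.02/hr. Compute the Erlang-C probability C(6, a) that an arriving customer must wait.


a = λ/μ = 1.5415; ρ = a/6 = 0.2569
P₀ = 0.213990 (from M/M/c formula)
C(c,a) = [a^c/(c!(1−ρ))]·P₀ = [13.41865/(720·0.7431)]·0.213990
= 0.02508·0.213990 = 0.005367

Final: 0.005367


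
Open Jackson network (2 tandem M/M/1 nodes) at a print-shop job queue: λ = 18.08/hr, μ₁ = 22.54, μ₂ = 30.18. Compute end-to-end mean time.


Each node sees arrival rate λ = 18.08/hr (tandem ⇒ throughput preserved).
W₁ = 1/(μ₁−λ) = 1/(22.54−18.08) = 0.22422 hr
W₂ = 1/(μ₂−λ) = 1/(30.18−18.08) = 0.08264 hr
W_total = W₁ + W₂ = 0.22422 + 0.08264 = 0.30686 hr

Final: 0.30686 hr


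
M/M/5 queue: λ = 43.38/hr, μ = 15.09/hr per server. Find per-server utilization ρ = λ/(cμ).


ρ = λ/(cμ) = 43.38/(5·15.09) = 43.38/75.45 = 0.5750

Final: 0.5750


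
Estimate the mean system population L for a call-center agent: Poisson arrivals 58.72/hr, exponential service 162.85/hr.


ρ = λ/μ = 58.72/162.85 = 0.3606
L = ρ/(1−ρ) = 0.3606/(1 − 0.3606) = 0.3606/0.6394 = 0.5639

Final: 0.5639


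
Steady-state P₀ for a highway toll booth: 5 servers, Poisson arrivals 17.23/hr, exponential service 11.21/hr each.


a = λ/μ = 17.23/11.21 = 1.5370; ρ = a/c = 0.3074
Σ_{k=0}^{4} a^k/k! (terms k=0..4) = 1.00000 + 1.53702 + 1.18122 + 0.60518 + 0.23255 = 4.55597
Tail: a^5/(5!(1−ρ)) = 8.57824/(120·0.6926) = 0.10321
P₀ = 1/(4.55597 + 0.10321) = 1/4.65918 = 0.214630

Final: 0.214630


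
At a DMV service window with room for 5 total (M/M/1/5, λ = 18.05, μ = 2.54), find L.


ρ = 18.05/2.54 = 7.1063
L = ρ[1 − (K+1)ρ^K + Kρ^(K+1)] / [(1−ρ)(1−ρ^(K+1))]
Numerator: 7.1063·(1 − 6·18122.472446 + 5·128783.711673) = 3803182.780553
Denominator: (-6.1063)·(-128782.711673) = 786385.770886
L = 3803182.780553/786385.770886 = 4.8363

Final: 4.8363


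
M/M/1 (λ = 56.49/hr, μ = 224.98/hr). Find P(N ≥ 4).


ρ = 56.49/224.98 = 0.2511
P(N ≥ n) = ρ^n = 0.2511^4 = 0.003975

Final: 0.003975


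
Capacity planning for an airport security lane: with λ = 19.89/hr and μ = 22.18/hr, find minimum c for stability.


Stability requires cμ > λ ⇔ c > λ/μ.
λ/μ = 19.89/22.18 = 0.8968
Minimum integer c = ⌊0.8968⌋ + 1 = 1
Check: 1·22.18 = 22.18 > 19.89, while 0·22.18 = 0.00 ≤ 19.89

Final: 1 servers


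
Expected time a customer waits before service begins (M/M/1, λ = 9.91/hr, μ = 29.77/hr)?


ρ = 9.91/29.77 = 0.3329
Wq = ρ/(μ−λ) = 0.3329/(29.77 − 9.91) = 0.3329/19.86 = 0.01676 hr

Final: 0.01676 hr


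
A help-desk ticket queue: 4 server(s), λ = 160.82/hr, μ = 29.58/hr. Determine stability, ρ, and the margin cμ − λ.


Total capacity cμ = 4·29.58 = 118.32/hr
ρ = λ/(cμ) = 160.82/118.32 = 1.3592
Stable ⇔ ρ < 1: NO
Spare capacity = cμ − λ = 118.32 − 160.82 = -42.50/hr

Final: ρ = 1.3592; unstable; margin = -42.50/hr


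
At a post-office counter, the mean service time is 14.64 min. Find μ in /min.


μ = 1/(service time) in consistent units.
1 minute = 1 min, so μ = 1/14.64 = 0.06831 per minute

Final: 0.06831 /min


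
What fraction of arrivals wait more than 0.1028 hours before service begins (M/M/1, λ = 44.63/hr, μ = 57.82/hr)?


ρ = 44.63/57.82 = 0.7719
P(Wq > t) = ρ·e^{−(μ−λ)t} = 0.7719·e^{−1.3559}
= 0.7719·0.257707 = 0.198918

Final: 0.198918


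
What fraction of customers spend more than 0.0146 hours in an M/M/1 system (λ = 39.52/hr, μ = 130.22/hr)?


W ~ Exponential(μ−λ) for M/M/1.
μ − λ = 130.22 − 39.52 = 90.7000
P(W > t) = e^{−(μ−λ)t} = e^{−1.3242} = 0.266010

Final: 0.266010


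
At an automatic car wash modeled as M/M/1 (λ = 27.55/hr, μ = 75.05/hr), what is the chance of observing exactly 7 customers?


ρ = 27.55/75.05 = 0.3671
P_n = (1−ρ)·ρ^n = (1 − 0.3671)·0.3671^7 = 0.6329·0.0008982 = 0.0005685

Final: 0.0005685


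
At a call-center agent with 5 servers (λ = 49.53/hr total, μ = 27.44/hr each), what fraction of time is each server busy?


ρ = λ/(cμ) = 49.53/(5·27.44) = 49.53/137.20 = 0.3610

Final: 0.3610


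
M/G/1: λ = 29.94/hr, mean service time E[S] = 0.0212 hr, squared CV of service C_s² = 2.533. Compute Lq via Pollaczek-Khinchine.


ρ = λ·E[S] = 29.94·0.0212 = 0.6347
Lq = ρ²(1+C_s²)/(2(1−ρ)) = 0.4029·(1+2.533)/(2·0.3653)
= 0.4029·3.5330/0.7305 = 1.94838

Final: 1.94838


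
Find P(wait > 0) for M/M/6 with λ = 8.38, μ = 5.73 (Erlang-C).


a = λ/μ = 1.4625; ρ = a/6 = 0.2437
P₀ = 0.231612 (from M/M/c formula)
C(c,a) = [a^c/(c!(1−ρ))]·P₀ = [9.78445/(720·0.7563)]·0.231612
= 0.01797·0.231612 = 0.004162

Final: 0.004162


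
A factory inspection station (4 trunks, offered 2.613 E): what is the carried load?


B(4,2.613) = 0.162645 (Erlang-B)
Carried load = a(1 − B) = 2.613·(1 − 0.162645) = 2.613·0.837355 = 2.1880 E

Final: 2.1880 Erlangs


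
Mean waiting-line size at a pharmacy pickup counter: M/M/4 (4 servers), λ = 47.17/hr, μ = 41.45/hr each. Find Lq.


a = λ/μ = 1.1380; ρ = a/4 = 0.2845
P₀ = 0.319611
Lq = P₀·a^c·ρ / (c!·(1−ρ)²) = 0.319611·1.67712·0.2845/(24·0.51194)
= 0.01241

Final: 0.01241


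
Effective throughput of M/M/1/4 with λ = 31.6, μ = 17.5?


ρ = 1.8057; P_K = (1−ρ)ρ^4/(1−ρ^5) = 0.470722
λ_eff = λ(1 − P_K) = 31.6·(1 − 0.470722) = 31.6·0.529278 = 16.7252 /hr

Final: 16.7252 /hr
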